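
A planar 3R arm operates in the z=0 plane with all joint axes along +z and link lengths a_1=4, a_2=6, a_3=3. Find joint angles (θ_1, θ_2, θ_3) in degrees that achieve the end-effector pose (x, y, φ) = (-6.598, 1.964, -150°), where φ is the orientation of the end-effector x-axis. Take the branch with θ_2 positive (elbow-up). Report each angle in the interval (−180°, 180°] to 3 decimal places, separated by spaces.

59.999 120.002 29.999

wrist centre = target − a_3·(cos φ, sin φ) = (-3.9999, 3.4640)
cos θ_2 = (27.9987−4²−6²)/(2·4·6) = -0.5000; θ_2 = 120.0018° (elbow-up)
β = atan2(3.4640,-3.9999) = 139.1069°; ψ = atan2(5.1961,0.9998) = 79.1082°
θ_1 = β − ψ = 59.9987°
θ_3 = φ − θ_1 − θ_2 = 29.9994° (wrapped to (-180°,180°])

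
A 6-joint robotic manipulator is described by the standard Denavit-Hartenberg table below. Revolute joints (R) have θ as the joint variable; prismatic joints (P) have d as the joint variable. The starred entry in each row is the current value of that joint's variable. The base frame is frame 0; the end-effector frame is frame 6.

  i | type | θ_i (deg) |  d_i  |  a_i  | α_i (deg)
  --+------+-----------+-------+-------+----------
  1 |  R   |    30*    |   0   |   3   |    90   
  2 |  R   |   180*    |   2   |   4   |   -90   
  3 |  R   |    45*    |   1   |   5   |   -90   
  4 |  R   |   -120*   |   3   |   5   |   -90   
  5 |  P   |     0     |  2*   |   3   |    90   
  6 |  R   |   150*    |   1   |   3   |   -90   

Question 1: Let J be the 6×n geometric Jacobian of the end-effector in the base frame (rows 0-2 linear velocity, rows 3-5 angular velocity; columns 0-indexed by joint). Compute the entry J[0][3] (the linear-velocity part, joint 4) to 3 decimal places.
-6.209

axis z_3 = (0.2588,0.9659,-0.0000); lever o_n−o_3 = (0.7164,3.9491,-6.4282)
cross product → J_v[:, 3] = (-6.2092,1.6637,0.3301)
J_ω[:, 3] = z_3
entry J[0][3] = -6.2092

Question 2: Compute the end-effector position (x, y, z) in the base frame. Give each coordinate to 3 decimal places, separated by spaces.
after link 1: o_1 = (2.5981, 1.5000, 0.0000)
after link 2: o_2 = (0.1340, -2.2321, 0.0000)
after link 3: o_3 = (-4.6957, -0.9380, -1.0000)
after link 4: o_4 = (-1.5044, 1.3128, -5.3301)
after link 5: o_5 = (-1.7285, 1.3728, -8.9282)
after link 6: o_6 = (-3.9793, 3.0112, -7.4282)

-3.979 3.011 -7.428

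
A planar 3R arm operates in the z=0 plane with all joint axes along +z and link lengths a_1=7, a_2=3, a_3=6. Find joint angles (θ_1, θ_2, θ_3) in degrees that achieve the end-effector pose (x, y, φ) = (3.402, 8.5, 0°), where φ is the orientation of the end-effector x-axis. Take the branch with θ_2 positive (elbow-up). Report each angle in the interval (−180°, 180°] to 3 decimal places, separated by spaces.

wrist centre = target − a_3·(cos φ, sin φ) = (-2.5980, 8.5000)
cos θ_2 = (78.9996−7²−3²)/(2·7·3) = 0.5000; θ_2 = 60.0006° (elbow-up)
β = atan2(8.5000,-2.5980) = 106.9956°; ψ = atan2(2.5981,8.5000) = 16.9962°
θ_1 = β − ψ = 89.9994°
θ_3 = φ − θ_1 − θ_2 = -150.0000° (wrapped to (-180°,180°])

89.999 60.001 -150.000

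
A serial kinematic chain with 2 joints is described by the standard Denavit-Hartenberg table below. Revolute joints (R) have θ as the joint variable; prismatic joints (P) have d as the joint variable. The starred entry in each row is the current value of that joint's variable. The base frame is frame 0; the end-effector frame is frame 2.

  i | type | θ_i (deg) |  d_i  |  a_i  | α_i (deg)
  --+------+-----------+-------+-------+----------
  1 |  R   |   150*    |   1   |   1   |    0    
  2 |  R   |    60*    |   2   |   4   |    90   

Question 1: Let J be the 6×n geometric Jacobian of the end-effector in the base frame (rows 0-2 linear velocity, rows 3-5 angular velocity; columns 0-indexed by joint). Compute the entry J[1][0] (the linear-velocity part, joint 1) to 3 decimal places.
axis z_0 = ẑ; lever o_n−o_0 = (-4.3301,-1.5000,3.0000)
cross product → J_v[:, 0] = (1.5000,-4.3301,0.0000)
J_ω[:, 0] = z_0
entry J[1][0] = -4.3301

-4.330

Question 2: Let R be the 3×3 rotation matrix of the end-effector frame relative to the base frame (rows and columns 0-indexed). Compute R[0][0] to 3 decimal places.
End-effector x-axis (col 0 of R) = (-0.8660,-0.5000,0.0000)
R[0][0] = -0.8660

-0.866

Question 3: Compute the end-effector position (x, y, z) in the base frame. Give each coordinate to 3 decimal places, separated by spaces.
-4.330 -1.500 3.000

after link 1: o_1 = (-0.8660, 0.5000, 1.0000)
after link 2: o_2 = (-4.3301, -1.5000, 3.0000)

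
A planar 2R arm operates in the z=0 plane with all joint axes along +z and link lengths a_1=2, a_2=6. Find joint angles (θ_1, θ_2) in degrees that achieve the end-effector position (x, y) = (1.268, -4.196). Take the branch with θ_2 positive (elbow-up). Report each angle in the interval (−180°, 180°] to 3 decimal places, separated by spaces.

cos θ_2 = (19.2142−2²−6²)/(2·2·6) = -0.8661; θ_2 = 150.0055° (elbow-up)
β = atan2(-4.1960,1.2680) = -73.1856°; ψ = atan2(2.9995,-3.1964) = 136.8205°
θ_1 = β − ψ = -210.0061°

149.994 150.005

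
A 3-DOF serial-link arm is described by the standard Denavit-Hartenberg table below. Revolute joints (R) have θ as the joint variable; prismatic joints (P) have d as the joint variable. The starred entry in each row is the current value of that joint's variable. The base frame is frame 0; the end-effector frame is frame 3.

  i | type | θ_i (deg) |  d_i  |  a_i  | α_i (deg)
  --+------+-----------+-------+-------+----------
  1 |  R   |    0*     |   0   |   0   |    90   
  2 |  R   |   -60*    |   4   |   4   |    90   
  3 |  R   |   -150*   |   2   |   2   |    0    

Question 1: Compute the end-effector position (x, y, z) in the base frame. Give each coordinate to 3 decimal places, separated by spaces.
after link 1: o_1 = (0.0000, 0.0000, 0.0000)
after link 2: o_2 = (2.0000, -4.0000, -3.4641)
after link 3: o_3 = (-0.5981, -3.0000, -2.9641)

-0.598 -3.000 -2.964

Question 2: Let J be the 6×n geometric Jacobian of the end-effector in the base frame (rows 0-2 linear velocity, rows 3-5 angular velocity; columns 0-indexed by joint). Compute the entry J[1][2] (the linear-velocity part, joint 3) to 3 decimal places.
1.732

axis z_2 = (-0.8660,-0.0000,-0.5000); lever o_n−o_2 = (-2.5981,1.0000,0.5000)
cross product → J_v[:, 2] = (0.5000,1.7321,-0.8660)
J_ω[:, 2] = z_2
entry J[1][2] = 1.7321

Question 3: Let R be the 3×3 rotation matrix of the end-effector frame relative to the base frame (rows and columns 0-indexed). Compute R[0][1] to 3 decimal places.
0.250

End-effector y-axis (col 1 of R) = (0.2500,0.8660,-0.4330)
R[0][1] = 0.2500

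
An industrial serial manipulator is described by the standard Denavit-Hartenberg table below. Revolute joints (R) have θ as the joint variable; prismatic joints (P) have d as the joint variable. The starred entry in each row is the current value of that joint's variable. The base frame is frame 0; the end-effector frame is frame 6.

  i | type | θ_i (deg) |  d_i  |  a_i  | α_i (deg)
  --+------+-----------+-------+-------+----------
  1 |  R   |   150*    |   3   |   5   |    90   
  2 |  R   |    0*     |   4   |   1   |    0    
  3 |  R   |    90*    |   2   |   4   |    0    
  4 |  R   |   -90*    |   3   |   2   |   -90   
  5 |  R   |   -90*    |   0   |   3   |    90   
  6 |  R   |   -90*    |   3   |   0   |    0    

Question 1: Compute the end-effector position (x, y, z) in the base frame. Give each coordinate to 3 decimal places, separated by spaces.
1.670 12.892 7.000

after link 1: o_1 = (-4.3301, 2.5000, 3.0000)
after link 2: o_2 = (-3.1962, 6.4641, 3.0000)
after link 3: o_3 = (-2.1962, 8.1962, 7.0000)
after link 4: o_4 = (-2.4282, 11.7942, 7.0000)
after link 5: o_5 = (-0.9282, 14.3923, 7.0000)
after link 6: o_6 = (1.6699, 12.8923, 7.0000)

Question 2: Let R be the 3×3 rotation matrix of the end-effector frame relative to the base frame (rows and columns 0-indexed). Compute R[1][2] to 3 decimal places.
End-effector z-axis (col 2 of R) = (0.8660,-0.5000,0.0000)
R[1][2] = -0.5000

-0.500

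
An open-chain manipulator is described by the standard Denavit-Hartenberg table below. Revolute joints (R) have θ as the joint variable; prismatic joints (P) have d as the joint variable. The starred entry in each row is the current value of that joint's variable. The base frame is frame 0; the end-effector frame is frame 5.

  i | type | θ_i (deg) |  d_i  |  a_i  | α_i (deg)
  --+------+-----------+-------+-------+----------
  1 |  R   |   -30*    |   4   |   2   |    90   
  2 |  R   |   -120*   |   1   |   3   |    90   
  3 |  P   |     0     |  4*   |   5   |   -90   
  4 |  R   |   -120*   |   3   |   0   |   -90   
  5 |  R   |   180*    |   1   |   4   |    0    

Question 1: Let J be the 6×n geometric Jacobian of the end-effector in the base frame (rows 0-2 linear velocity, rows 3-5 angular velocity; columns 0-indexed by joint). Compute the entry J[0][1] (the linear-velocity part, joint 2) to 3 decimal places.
7.701

axis z_1 = (-0.5000,-0.8660,0.0000); lever o_n−o_1 = (-7.4821,-0.2990,-8.8923)
cross product → J_v[:, 1] = (7.7010,-4.4462,-6.3301)
J_ω[:, 1] = z_1
entry J[0][1] = 7.7010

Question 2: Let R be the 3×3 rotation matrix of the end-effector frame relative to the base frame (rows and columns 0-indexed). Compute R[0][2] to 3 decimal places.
End-effector z-axis (col 2 of R) = (-0.7500,0.4330,-0.5000)
R[0][2] = -0.7500

-0.750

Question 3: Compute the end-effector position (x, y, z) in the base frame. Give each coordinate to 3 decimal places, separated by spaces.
after link 1: o_1 = (1.7321, -1.0000, 4.0000)
after link 2: o_2 = (-0.0670, -1.1160, 1.4019)
after link 3: o_3 = (-5.2321, 1.8660, -0.9282)
after link 4: o_4 = (-6.7321, -0.7321, -0.9282)
after link 5: o_5 = (-5.7500, -1.2990, -4.8923)

-5.750 -1.299 -4.892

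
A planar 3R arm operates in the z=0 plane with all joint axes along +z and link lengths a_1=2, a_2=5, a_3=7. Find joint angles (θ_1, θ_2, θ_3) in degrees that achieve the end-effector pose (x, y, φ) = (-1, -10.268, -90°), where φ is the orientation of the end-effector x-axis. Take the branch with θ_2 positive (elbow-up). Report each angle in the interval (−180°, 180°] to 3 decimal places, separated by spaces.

120.003 149.998 -0.001

wrist centre = target − a_3·(cos φ, sin φ) = (-1.0000, -3.2680)
cos θ_2 = (11.6798−2²−5²)/(2·2·5) = -0.8660; θ_2 = 149.9981° (elbow-up)
β = atan2(-3.2680,-1.0000) = -107.0140°; ψ = atan2(2.5001,-2.3300) = 132.9831°
θ_1 = β − ψ = -239.9971°
θ_3 = φ − θ_1 − θ_2 = -0.0010° (wrapped to (-180°,180°])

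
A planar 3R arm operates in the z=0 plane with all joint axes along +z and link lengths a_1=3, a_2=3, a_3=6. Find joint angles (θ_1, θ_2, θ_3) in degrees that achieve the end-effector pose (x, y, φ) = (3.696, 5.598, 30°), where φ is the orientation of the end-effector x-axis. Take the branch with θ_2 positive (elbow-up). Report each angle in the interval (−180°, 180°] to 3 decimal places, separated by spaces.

wrist centre = target − a_3·(cos φ, sin φ) = (-1.5002, 2.5980)
cos θ_2 = (9.0001−3²−3²)/(2·3·3) = -0.5000; θ_2 = 119.9998° (elbow-up)
β = atan2(2.5980,-1.5002) = 120.0032°; ψ = atan2(2.5981,1.5000) = 59.9999°
θ_1 = β − ψ = 60.0034°
θ_3 = φ − θ_1 − θ_2 = -150.0031° (wrapped to (-180°,180°])

60.003 120.000 -150.003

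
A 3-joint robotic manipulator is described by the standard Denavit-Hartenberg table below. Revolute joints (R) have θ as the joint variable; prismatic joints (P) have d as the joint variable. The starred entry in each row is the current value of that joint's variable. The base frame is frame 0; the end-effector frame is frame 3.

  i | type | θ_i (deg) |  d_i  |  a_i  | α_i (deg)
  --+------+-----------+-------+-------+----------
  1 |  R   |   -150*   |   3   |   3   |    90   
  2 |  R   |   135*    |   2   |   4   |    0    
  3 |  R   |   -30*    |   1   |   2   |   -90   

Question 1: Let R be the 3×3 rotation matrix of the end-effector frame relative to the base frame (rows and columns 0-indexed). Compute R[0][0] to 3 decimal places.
0.224

End-effector x-axis (col 0 of R) = (0.2241,0.1294,0.9659)
R[0][0] = 0.2241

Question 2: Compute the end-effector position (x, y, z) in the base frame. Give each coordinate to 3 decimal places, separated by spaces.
-1.200 2.771 7.760

after link 1: o_1 = (-2.5981, -1.5000, 3.0000)
after link 2: o_2 = (-1.1486, 1.6463, 5.8284)
after link 3: o_3 = (-1.2003, 2.7711, 7.7603)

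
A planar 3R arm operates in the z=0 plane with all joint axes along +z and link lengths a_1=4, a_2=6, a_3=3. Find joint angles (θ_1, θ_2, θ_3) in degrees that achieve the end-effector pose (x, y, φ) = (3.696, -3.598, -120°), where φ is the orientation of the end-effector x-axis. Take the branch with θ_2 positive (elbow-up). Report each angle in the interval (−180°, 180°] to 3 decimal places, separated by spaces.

wrist centre = target − a_3·(cos φ, sin φ) = (5.1960, -0.9999)
cos θ_2 = (27.9983−4²−6²)/(2·4·6) = -0.5000; θ_2 = 120.0024° (elbow-up)
β = atan2(-0.9999,5.1960) = -10.8929°; ψ = atan2(5.1960,0.9998) = 79.1087°
θ_1 = β − ψ = -90.0016°
θ_3 = φ − θ_1 − θ_2 = -150.0008° (wrapped to (-180°,180°])

-90.002 120.002 -150.001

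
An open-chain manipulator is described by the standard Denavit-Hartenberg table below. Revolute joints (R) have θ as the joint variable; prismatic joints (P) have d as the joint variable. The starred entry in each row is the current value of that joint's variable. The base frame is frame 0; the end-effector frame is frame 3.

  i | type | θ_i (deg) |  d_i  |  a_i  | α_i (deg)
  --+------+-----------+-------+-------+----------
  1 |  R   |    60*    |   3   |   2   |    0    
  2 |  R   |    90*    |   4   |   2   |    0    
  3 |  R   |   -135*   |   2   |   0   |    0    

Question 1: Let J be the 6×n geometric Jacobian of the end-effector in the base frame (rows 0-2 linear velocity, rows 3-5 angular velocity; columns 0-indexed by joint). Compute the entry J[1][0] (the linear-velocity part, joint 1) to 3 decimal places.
-0.732

axis z_0 = ẑ; lever o_n−o_0 = (-0.7321,2.7321,9.0000)
cross product → J_v[:, 0] = (-2.7321,-0.7321,0.0000)
J_ω[:, 0] = z_0
entry J[1][0] = -0.7321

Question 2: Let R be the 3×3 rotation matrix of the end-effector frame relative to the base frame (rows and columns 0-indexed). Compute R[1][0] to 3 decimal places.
End-effector x-axis (col 0 of R) = (0.9659,0.2588,0.0000)
R[1][0] = 0.2588

0.259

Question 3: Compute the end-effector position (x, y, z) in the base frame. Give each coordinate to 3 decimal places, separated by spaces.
-0.732 2.732 9.000

after link 1: o_1 = (1.0000, 1.7321, 3.0000)
after link 2: o_2 = (-0.7321, 2.7321, 7.0000)
after link 3: o_3 = (-0.7321, 2.7321, 9.0000)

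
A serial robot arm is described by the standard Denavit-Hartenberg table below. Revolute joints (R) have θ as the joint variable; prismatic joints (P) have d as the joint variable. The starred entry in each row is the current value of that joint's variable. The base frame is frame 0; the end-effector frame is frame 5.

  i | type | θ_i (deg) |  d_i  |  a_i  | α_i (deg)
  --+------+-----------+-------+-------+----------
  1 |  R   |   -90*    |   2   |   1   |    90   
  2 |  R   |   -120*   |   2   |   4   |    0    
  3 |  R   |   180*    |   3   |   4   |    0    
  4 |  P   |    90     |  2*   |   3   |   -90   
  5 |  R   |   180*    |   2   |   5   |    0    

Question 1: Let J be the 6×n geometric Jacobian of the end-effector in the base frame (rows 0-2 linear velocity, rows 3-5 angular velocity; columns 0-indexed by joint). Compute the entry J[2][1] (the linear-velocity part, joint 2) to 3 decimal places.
0.732

axis z_1 = (-1.0000,-0.0000,0.0000); lever o_n−o_1 = (-7.0000,-0.7321,-2.7321)
cross product → J_v[:, 1] = (0.0000,-2.7321,0.7321)
J_ω[:, 1] = z_1
entry J[2][1] = 0.7321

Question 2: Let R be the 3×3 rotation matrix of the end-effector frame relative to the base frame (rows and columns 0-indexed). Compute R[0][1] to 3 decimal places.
-1.000

End-effector y-axis (col 1 of R) = (-1.0000,-0.0000,0.0000)
R[0][1] = -1.0000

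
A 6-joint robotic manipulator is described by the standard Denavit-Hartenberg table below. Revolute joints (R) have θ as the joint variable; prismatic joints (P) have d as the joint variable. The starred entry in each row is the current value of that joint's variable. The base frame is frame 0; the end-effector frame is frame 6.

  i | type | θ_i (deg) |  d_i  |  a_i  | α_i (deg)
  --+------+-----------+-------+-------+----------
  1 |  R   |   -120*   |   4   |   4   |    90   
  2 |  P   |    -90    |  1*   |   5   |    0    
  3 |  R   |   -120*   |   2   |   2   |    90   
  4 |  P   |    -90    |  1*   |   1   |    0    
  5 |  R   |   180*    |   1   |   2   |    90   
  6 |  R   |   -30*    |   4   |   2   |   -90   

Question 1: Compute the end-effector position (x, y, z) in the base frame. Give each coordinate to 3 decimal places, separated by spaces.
-4.616 3.469 2.866

after link 1: o_1 = (-2.0000, -3.4641, 4.0000)
after link 2: o_2 = (-2.8660, -2.9641, -1.0000)
after link 3: o_3 = (-3.7321, -0.4641, -0.0000)
after link 4: o_4 = (-3.1160, -1.3971, 0.8660)
after link 5: o_5 = (-5.0981, -0.8301, 1.7321)
after link 6: o_6 = (-4.6160, 3.4689, 2.8660)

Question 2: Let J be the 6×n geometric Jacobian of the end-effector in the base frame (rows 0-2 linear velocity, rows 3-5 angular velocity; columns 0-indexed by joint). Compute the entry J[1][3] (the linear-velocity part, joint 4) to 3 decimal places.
prismatic axis z_3 = (-0.2500,-0.4330,0.8660)
J_v[:, 3] = z_3; J_ω[:, 3] = (0,0,0)
entry J[1][3] = -0.4330

-0.433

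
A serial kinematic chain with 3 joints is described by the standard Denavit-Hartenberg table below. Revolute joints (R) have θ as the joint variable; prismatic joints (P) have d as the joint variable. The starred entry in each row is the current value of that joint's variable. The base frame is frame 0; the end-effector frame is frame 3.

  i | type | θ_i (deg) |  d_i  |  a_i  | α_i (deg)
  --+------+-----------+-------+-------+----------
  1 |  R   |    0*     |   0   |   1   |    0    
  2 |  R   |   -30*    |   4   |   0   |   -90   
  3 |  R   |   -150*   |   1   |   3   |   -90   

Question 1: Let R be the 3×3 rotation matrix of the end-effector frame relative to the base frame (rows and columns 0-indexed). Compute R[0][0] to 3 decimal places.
End-effector x-axis (col 0 of R) = (-0.7500,0.4330,0.5000)
R[0][0] = -0.7500

-0.750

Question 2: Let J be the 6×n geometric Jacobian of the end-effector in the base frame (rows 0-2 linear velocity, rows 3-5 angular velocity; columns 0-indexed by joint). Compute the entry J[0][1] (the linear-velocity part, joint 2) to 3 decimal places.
-2.165

axis z_1 = (0.0000,0.0000,1.0000); lever o_n−o_1 = (-1.7500,2.1651,5.5000)
cross product → J_v[:, 1] = (-2.1651,-1.7500,0.0000)
J_ω[:, 1] = z_1
entry J[0][1] = -2.1651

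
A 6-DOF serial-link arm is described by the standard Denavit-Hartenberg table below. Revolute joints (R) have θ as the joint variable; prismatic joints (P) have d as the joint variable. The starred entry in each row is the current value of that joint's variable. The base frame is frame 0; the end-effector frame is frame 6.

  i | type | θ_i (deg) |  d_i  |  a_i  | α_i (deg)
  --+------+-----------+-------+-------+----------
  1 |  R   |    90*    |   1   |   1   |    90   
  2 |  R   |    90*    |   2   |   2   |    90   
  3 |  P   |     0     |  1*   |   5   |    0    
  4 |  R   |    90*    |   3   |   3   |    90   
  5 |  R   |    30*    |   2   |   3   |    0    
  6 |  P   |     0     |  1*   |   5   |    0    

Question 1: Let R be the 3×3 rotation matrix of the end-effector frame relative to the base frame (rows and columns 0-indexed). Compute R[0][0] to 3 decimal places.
0.866

End-effector x-axis (col 0 of R) = (0.8660,0.5000,0.0000)
R[0][0] = 0.8660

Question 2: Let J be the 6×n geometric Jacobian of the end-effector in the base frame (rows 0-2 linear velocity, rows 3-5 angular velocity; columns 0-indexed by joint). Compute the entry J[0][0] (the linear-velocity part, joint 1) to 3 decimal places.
axis z_0 = ẑ; lever o_n−o_0 = (11.9282,9.0000,11.0000)
cross product → J_v[:, 0] = (-9.0000,11.9282,0.0000)
J_ω[:, 0] = z_0
entry J[0][0] = -9.0000

-9.000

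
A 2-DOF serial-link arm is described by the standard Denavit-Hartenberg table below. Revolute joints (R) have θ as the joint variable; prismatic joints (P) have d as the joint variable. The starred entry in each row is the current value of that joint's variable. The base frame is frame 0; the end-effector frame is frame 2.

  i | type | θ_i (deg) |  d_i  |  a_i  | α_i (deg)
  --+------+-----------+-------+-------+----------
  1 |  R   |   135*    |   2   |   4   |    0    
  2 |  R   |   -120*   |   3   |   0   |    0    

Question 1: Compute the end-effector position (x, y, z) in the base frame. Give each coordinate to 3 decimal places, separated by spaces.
after link 1: o_1 = (-2.8284, 2.8284, 2.0000)
after link 2: o_2 = (-2.8284, 2.8284, 5.0000)

-2.828 2.828 5.000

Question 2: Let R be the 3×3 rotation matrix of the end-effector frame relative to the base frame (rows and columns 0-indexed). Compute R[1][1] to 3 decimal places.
0.966

End-effector y-axis (col 1 of R) = (-0.2588,0.9659,0.0000)
R[1][1] = 0.9659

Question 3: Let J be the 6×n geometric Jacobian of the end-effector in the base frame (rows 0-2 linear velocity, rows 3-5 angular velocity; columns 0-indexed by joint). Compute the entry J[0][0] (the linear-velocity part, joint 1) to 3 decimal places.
-2.828

axis z_0 = ẑ; lever o_n−o_0 = (-2.8284,2.8284,5.0000)
cross product → J_v[:, 0] = (-2.8284,-2.8284,0.0000)
J_ω[:, 0] = z_0
entry J[0][0] = -2.8284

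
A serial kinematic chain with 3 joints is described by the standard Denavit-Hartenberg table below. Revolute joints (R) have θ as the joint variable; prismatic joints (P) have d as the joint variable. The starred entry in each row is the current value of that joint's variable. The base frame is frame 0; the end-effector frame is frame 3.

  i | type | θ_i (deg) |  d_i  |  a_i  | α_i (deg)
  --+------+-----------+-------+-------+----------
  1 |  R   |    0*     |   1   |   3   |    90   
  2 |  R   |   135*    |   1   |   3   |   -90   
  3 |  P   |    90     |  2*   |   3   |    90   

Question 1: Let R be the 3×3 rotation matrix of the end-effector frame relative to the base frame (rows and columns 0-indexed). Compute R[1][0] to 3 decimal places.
End-effector x-axis (col 0 of R) = (-0.0000,1.0000,-0.0000)
R[1][0] = 1.0000

1.000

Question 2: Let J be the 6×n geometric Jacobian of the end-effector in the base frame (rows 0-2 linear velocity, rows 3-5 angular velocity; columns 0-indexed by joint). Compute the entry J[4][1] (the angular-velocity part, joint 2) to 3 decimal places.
-1.000

axis z_1 = (0.0000,-1.0000,0.0000); lever o_n−o_1 = (-3.5355,2.0000,0.7071)
cross product → J_v[:, 1] = (-0.7071,-0.0000,-3.5355)
J_ω[:, 1] = z_1
entry J[4][1] = -1.0000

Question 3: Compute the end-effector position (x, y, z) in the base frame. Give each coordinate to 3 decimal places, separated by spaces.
-0.536 2.000 1.707

after link 1: o_1 = (3.0000, 0.0000, 1.0000)
after link 2: o_2 = (0.8787, -1.0000, 3.1213)
after link 3: o_3 = (-0.5355, 2.0000, 1.7071)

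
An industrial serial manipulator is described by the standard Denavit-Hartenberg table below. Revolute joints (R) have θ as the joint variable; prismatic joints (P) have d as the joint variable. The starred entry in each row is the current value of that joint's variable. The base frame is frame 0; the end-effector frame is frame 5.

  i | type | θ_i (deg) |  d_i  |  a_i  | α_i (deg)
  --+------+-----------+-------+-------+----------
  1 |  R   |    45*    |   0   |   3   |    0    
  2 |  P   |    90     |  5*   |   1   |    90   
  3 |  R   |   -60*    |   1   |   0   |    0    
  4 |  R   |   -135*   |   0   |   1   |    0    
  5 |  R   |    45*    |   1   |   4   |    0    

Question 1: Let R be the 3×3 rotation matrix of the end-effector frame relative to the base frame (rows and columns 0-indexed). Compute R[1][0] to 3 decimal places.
-0.612

End-effector x-axis (col 0 of R) = (0.6124,-0.6124,-0.5000)
R[1][0] = -0.6124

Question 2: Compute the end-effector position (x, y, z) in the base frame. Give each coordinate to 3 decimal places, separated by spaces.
5.961 1.110 3.259

after link 1: o_1 = (2.1213, 2.1213, 0.0000)
after link 2: o_2 = (1.4142, 2.8284, 5.0000)
after link 3: o_3 = (2.1213, 3.5355, 5.0000)
after link 4: o_4 = (2.8043, 2.8525, 5.2588)
after link 5: o_5 = (5.9609, 1.1101, 3.2588)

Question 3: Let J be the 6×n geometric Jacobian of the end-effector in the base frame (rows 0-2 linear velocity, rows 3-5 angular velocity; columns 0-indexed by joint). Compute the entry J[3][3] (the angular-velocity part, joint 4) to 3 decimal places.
0.707

axis z_3 = (0.7071,0.7071,0.0000); lever o_n−o_3 = (3.8396,-2.4254,-1.7412)
cross product → J_v[:, 3] = (-1.2312,1.2312,-4.4300)
J_ω[:, 3] = z_3
entry J[3][3] = 0.7071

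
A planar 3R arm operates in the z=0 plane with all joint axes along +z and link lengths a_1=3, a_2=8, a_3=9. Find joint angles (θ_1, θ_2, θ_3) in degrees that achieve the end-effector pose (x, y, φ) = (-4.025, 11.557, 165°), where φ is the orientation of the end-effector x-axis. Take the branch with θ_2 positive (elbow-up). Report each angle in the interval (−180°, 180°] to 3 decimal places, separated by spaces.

30.004 44.998 89.999

wrist centre = target − a_3·(cos φ, sin φ) = (4.6683, 9.2276)
cos θ_2 = (106.9425−3²−8²)/(2·3·8) = 0.7071; θ_2 = 44.9978° (elbow-up)
β = atan2(9.2276,4.6683) = 63.1648°; ψ = atan2(5.6566,8.6571) = 33.1611°
θ_1 = β − ψ = 30.0037°
θ_3 = φ − θ_1 − θ_2 = 89.9985° (wrapped to (-180°,180°])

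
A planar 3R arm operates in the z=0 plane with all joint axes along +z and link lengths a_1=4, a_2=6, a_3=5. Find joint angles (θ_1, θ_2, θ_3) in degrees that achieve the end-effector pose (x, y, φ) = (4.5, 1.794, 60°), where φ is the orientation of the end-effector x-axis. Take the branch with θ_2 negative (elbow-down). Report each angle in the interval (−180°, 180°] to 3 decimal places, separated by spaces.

wrist centre = target − a_3·(cos φ, sin φ) = (2.0000, -2.5361)
cos θ_2 = (10.4319−4²−6²)/(2·4·6) = -0.8660; θ_2 = -149.9972° (elbow-down)
β = atan2(-2.5361,2.0000) = -51.7405°; ψ = atan2(-3.0003,-1.1960) = -111.7340°
θ_1 = β − ψ = 59.9935°
θ_3 = φ − θ_1 − θ_2 = 150.0038° (wrapped to (-180°,180°])

59.993 -149.997 150.004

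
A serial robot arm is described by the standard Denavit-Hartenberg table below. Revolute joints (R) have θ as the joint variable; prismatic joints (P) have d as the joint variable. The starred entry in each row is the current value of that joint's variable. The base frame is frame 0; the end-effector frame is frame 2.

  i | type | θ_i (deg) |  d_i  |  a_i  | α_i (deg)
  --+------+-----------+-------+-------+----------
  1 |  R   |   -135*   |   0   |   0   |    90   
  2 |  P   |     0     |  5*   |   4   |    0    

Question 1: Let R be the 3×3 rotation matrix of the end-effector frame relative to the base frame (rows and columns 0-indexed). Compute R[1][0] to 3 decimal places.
End-effector x-axis (col 0 of R) = (-0.7071,-0.7071,0.0000)
R[1][0] = -0.7071

-0.707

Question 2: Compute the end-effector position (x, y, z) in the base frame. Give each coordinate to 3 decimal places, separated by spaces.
-6.364 0.707 0.000

after link 1: o_1 = (0.0000, 0.0000, 0.0000)
after link 2: o_2 = (-6.3640, 0.7071, 0.0000)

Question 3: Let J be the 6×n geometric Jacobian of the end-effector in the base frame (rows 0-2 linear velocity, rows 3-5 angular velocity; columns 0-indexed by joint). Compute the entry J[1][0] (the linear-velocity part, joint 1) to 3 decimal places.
axis z_0 = ẑ; lever o_n−o_0 = (-6.3640,0.7071,0.0000)
cross product → J_v[:, 0] = (-0.7071,-6.3640,0.0000)
J_ω[:, 0] = z_0
entry J[1][0] = -6.3640

-6.364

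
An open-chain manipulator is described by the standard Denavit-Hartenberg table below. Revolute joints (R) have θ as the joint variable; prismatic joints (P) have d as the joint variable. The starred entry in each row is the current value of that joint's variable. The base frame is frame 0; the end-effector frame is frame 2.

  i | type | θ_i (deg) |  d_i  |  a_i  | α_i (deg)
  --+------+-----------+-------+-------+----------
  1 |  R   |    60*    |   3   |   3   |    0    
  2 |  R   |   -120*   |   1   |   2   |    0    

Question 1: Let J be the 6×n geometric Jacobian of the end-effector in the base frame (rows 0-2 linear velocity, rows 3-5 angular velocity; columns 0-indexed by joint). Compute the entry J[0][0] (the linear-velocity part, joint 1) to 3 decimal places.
-0.866

axis z_0 = ẑ; lever o_n−o_0 = (2.5000,0.8660,4.0000)
cross product → J_v[:, 0] = (-0.8660,2.5000,0.0000)
J_ω[:, 0] = z_0
entry J[0][0] = -0.8660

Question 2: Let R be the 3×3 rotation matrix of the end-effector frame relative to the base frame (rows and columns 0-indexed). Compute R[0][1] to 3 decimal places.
End-effector y-axis (col 1 of R) = (0.8660,0.5000,0.0000)
R[0][1] = 0.8660

0.866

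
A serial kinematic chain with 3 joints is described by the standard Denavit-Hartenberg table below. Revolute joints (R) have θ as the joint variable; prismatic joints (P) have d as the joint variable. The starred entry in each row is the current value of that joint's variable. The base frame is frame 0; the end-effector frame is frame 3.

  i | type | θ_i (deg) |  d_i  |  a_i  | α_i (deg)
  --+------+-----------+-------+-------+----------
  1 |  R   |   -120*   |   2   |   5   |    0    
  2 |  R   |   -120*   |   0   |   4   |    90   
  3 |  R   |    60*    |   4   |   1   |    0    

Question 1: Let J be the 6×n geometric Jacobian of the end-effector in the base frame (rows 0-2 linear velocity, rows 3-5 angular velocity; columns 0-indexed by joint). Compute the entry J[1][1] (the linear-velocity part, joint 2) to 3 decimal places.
1.214

axis z_1 = (0.0000,0.0000,1.0000); lever o_n−o_1 = (1.2141,5.8971,0.8660)
cross product → J_v[:, 1] = (-5.8971,1.2141,0.0000)
J_ω[:, 1] = z_1
entry J[1][1] = 1.2141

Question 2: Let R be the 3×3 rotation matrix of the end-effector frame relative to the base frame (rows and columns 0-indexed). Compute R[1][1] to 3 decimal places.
-0.750

End-effector y-axis (col 1 of R) = (0.4330,-0.7500,0.5000)
R[1][1] = -0.7500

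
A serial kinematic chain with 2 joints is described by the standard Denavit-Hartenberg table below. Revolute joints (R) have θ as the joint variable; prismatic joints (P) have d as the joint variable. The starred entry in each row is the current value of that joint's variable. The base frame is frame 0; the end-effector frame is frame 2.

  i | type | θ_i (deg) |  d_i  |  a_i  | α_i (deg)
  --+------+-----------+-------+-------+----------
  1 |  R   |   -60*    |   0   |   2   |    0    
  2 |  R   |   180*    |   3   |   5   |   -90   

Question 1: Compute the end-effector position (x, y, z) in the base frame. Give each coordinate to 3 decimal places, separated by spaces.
after link 1: o_1 = (1.0000, -1.7321, 0.0000)
after link 2: o_2 = (-1.5000, 2.5981, 3.0000)

-1.500 2.598 3.000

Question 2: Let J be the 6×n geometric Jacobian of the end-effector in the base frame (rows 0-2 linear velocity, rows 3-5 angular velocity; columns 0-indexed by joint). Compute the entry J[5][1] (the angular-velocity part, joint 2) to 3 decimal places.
axis z_1 = (0.0000,0.0000,1.0000); lever o_n−o_1 = (-2.5000,4.3301,3.0000)
cross product → J_v[:, 1] = (-4.3301,-2.5000,0.0000)
J_ω[:, 1] = z_1
entry J[5][1] = 1.0000

1.000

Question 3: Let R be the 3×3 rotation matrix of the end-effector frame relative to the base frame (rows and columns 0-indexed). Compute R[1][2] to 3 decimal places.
End-effector z-axis (col 2 of R) = (-0.8660,-0.5000,0.0000)
R[1][2] = -0.5000

-0.500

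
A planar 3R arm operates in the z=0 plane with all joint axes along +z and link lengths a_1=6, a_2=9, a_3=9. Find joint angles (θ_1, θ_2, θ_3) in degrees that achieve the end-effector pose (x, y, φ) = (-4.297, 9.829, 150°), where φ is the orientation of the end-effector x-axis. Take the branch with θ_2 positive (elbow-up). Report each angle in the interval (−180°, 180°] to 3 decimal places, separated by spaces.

-36.552 135.003 51.549

wrist centre = target − a_3·(cos φ, sin φ) = (3.4972, 5.3290)
cos θ_2 = (40.6288−6²−9²)/(2·6·9) = -0.7071; θ_2 = 135.0027° (elbow-up)
β = atan2(5.3290,3.4972) = 56.7246°; ψ = atan2(6.3637,-0.3643) = 93.2761°
θ_1 = β − ψ = -36.5515°
θ_3 = φ − θ_1 − θ_2 = 51.5488° (wrapped to (-180°,180°])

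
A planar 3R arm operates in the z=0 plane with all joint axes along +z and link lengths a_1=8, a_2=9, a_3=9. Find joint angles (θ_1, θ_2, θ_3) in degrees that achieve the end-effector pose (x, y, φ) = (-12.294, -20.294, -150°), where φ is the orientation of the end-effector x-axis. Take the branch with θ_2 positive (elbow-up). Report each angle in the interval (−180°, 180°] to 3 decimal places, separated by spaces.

-121.809 30.007 -58.198

wrist centre = target − a_3·(cos φ, sin φ) = (-4.4998, -15.7940)
cos θ_2 = (269.6984−8²−9²)/(2·8·9) = 0.8660; θ_2 = 30.0074° (elbow-up)
β = atan2(-15.7940,-4.4998) = -105.9025°; ψ = atan2(4.5010,15.7936) = 15.9069°
θ_1 = β − ψ = -121.8094°
θ_3 = φ − θ_1 − θ_2 = -58.1980° (wrapped to (-180°,180°])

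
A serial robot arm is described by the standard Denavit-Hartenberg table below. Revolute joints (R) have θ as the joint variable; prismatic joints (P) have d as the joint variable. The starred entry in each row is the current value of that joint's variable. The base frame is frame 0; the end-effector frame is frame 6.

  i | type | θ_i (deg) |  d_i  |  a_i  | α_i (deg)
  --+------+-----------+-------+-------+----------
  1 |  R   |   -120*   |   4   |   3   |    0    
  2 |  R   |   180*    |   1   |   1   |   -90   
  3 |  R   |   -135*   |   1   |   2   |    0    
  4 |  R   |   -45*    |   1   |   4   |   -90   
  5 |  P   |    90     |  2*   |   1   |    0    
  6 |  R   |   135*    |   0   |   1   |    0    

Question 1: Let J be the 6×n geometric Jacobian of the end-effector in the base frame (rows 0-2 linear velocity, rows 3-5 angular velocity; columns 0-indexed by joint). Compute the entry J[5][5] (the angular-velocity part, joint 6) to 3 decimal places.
axis z_5 = (0.0000,0.0000,1.0000); lever o_n−o_5 = (-0.2588,0.9659,0.0000)
cross product → J_v[:, 5] = (-0.9659,-0.2588,0.0000)
J_ω[:, 5] = z_5
entry J[5][5] = 1.0000

1.000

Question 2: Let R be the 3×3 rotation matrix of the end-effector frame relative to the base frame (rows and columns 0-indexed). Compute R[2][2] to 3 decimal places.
End-effector z-axis (col 2 of R) = (0.0000,0.0000,1.0000)
R[2][2] = 1.0000

1.000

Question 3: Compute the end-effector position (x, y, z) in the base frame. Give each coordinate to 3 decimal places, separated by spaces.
-4.832 -4.955 8.414

after link 1: o_1 = (-1.5000, -2.5981, 4.0000)
after link 2: o_2 = (-1.0000, -1.7321, 5.0000)
after link 3: o_3 = (-2.5731, -2.4568, 6.4142)
after link 4: o_4 = (-5.4392, -5.4209, 6.4142)
after link 5: o_5 = (-4.5731, -5.9209, 8.4142)
after link 6: o_6 = (-4.8320, -4.9550, 8.4142)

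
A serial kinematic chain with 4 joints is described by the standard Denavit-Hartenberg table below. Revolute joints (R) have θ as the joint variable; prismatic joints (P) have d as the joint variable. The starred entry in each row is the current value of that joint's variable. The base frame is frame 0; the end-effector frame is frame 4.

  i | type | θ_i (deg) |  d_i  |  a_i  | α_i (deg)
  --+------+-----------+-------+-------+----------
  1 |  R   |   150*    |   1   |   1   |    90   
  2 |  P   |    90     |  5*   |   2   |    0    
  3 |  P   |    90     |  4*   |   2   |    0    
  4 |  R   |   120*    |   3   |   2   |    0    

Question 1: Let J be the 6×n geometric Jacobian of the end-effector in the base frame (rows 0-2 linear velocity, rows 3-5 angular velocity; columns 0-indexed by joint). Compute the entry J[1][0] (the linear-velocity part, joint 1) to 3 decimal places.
6.000

axis z_0 = ẑ; lever o_n−o_0 = (6.0000,10.3923,1.2679)
cross product → J_v[:, 0] = (-10.3923,6.0000,0.0000)
J_ω[:, 0] = z_0
entry J[1][0] = 6.0000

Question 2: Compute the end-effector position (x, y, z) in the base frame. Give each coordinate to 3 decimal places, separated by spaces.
after link 1: o_1 = (-0.8660, 0.5000, 1.0000)
after link 2: o_2 = (1.6340, 4.8301, 3.0000)
after link 3: o_3 = (5.3660, 7.2942, 3.0000)
after link 4: o_4 = (6.0000, 10.3923, 1.2679)

6.000 10.392 1.268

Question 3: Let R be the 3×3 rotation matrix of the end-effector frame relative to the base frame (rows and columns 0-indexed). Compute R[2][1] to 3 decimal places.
End-effector y-axis (col 1 of R) = (-0.7500,0.4330,0.5000)
R[2][1] = 0.5000

0.500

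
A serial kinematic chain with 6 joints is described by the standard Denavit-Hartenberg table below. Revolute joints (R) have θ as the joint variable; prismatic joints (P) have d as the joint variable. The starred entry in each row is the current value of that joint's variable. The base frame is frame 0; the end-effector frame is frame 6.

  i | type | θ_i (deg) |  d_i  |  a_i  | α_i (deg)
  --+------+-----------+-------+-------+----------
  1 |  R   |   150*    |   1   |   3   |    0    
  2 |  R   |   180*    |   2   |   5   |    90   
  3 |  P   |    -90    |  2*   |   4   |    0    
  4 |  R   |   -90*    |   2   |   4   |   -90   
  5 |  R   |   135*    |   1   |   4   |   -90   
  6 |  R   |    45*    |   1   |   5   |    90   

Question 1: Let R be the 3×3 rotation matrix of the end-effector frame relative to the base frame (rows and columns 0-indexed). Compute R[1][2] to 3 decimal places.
End-effector z-axis (col 2 of R) = (0.6830,0.1830,-0.7071)
R[1][2] = 0.1830

0.183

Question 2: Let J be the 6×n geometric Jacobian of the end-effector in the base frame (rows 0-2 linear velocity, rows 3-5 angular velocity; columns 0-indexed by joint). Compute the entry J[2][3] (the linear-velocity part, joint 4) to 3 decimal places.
axis z_3 = (-0.5000,-0.8660,0.0000); lever o_n−o_3 = (3.0735,1.2524,2.5355)
cross product → J_v[:, 3] = (-2.1958,1.2678,2.0355)
J_ω[:, 3] = z_3
entry J[2][3] = 2.0355

2.036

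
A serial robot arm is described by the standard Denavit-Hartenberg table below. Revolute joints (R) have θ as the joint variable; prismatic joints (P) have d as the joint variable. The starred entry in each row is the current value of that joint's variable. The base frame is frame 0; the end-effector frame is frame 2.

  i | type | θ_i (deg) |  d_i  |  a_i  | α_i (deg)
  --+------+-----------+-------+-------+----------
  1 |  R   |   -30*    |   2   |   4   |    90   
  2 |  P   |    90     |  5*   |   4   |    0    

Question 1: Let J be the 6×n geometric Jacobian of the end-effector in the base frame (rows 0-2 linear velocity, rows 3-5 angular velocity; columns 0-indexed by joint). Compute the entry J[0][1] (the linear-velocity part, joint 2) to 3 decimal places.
-0.500

prismatic axis z_1 = (-0.5000,-0.8660,0.0000)
J_v[:, 1] = z_1; J_ω[:, 1] = (0,0,0)
entry J[0][1] = -0.5000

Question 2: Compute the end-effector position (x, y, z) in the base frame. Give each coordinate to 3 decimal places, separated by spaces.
after link 1: o_1 = (3.4641, -2.0000, 2.0000)
after link 2: o_2 = (0.9641, -6.3301, 6.0000)

0.964 -6.330 6.000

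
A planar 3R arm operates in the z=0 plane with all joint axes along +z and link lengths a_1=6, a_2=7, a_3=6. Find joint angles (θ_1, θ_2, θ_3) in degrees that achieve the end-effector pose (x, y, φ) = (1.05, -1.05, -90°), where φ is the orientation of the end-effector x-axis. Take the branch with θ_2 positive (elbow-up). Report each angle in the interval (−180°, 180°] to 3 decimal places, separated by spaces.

wrist centre = target − a_3·(cos φ, sin φ) = (1.0500, 4.9500)
cos θ_2 = (25.6050−6²−7²)/(2·6·7) = -0.7071; θ_2 = 134.9981° (elbow-up)
β = atan2(4.9500,1.0500) = 78.0239°; ψ = atan2(4.9499,1.0504) = 78.0190°
θ_1 = β − ψ = 0.0048°
θ_3 = φ − θ_1 − θ_2 = 134.9971° (wrapped to (-180°,180°])

0.005 134.998 134.997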